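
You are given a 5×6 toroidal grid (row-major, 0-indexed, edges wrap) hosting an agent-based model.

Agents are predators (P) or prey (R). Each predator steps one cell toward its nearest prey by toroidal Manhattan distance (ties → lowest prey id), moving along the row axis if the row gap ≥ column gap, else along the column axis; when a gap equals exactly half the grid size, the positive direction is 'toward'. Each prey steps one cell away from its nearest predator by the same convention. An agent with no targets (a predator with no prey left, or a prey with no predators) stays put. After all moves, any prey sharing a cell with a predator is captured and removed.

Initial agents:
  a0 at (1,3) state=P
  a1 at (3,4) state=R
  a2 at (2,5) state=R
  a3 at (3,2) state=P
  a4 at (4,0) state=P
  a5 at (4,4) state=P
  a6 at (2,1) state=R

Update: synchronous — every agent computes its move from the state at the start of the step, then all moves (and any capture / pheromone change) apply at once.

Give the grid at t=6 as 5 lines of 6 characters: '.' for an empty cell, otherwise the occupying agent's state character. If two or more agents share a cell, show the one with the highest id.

t=1: a0@(2,3):P a1@(2,4):R a2@(2,0):R a3@(3,3):P a4@(4,5):P a5@(3,4):P a6@(1,1):R
t=2: a0@(2,4):P a1@(2,5):R a2@(2,5):R a3@(2,3):P a4@(3,5):P a5@(2,4):P a6@(1,0):R
t=3: a0@(2,5):P a1@(2,0):R a2@(2,0):R a3@(2,4):P a4@(2,5):P a5@(2,5):P a6@(1,1):R
t=4: a0@(2,0):P a1@(2,1):R a2@(2,1):R a3@(2,5):P a4@(2,0):P a5@(2,0):P a6@(1,2):R
t=5: a0@(2,1):P a1@(2,2):R a2@(2,2):R a3@(2,0):P a4@(2,1):P a5@(2,1):P a6@(1,3):R
t=6: a0@(2,2):P a1@(2,3):R a2@(2,3):R a3@(2,1):P a4@(2,2):P a5@(2,2):P a6@(1,4):R

......
....R.
.PPR..
......
......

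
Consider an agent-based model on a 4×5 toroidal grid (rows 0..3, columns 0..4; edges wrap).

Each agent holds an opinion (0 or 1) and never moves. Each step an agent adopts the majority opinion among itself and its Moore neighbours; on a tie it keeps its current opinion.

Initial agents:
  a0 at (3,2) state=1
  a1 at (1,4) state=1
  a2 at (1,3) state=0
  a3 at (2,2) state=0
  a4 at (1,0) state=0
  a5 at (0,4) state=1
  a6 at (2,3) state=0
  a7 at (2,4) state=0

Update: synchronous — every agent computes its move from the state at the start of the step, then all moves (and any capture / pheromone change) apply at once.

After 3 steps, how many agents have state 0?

8

t=1: a0@(3,2):0 a1@(1,4):0 a2@(1,3):0 a3@(2,2):0 a4@(1,0):0 a5@(0,4):1 a6@(2,3):0 a7@(2,4):0
t=2: a0@(3,2):0 a1@(1,4):0 a2@(1,3):0 a3@(2,2):0 a4@(1,0):0 a5@(0,4):0 a6@(2,3):0 a7@(2,4):0
t=3: (unchanged — steady state)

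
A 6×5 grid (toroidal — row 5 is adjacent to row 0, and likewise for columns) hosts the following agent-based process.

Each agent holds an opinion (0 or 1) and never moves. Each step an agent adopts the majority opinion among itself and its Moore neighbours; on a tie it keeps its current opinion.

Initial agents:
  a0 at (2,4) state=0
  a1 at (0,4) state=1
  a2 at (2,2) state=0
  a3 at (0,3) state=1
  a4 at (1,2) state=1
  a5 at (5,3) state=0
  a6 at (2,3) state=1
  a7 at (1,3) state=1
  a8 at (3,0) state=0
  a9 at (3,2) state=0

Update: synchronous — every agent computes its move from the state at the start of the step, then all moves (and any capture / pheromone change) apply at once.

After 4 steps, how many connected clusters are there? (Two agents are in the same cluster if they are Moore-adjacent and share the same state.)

t=1: a0@(2,4):0 a1@(0,4):1 a2@(2,2):1 a3@(0,3):1 a4@(1,2):1 a5@(5,3):1 a6@(2,3):1 a7@(1,3):1 a8@(3,0):0 a9@(3,2):0
t=2: a0@(2,4):0 a1@(0,4):1 a2@(2,2):1 a3@(0,3):1 a4@(1,2):1 a5@(5,3):1 a6@(2,3):1 a7@(1,3):1 a8@(3,0):0 a9@(3,2):1
t=3: (unchanged — steady state)

2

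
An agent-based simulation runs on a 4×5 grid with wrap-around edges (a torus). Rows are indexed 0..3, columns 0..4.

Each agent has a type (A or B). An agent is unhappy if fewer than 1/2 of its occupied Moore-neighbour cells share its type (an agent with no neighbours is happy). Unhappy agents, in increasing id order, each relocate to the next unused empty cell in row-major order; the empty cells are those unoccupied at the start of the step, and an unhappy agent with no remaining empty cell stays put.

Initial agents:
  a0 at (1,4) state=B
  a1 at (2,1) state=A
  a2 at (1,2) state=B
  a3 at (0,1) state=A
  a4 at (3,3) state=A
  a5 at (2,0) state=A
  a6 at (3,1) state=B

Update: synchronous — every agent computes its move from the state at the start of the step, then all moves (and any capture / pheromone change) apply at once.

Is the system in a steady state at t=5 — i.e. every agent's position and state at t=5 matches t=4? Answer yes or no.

t=1: a0@(0,0):B a1@(0,2):A a2@(0,3):B a3@(0,4):A a4@(3,3):A a5@(1,0):A a6@(1,1):B
t=2: a0@(0,1):B a1@(1,2):A a2@(1,3):B a3@(0,4):A a4@(3,3):A a5@(1,4):A a6@(2,0):B
t=3: a0@(0,0):B a1@(0,2):A a2@(0,3):B a3@(0,4):A a4@(3,3):A a5@(1,0):A a6@(1,1):B
t=4: a0@(0,1):B a1@(1,2):A a2@(1,3):B a3@(0,4):A a4@(3,3):A a5@(1,4):A a6@(2,0):B
t=5: a0@(0,0):B a1@(0,2):A a2@(0,3):B a3@(0,4):A a4@(3,3):A a5@(1,0):A a6@(1,1):B

no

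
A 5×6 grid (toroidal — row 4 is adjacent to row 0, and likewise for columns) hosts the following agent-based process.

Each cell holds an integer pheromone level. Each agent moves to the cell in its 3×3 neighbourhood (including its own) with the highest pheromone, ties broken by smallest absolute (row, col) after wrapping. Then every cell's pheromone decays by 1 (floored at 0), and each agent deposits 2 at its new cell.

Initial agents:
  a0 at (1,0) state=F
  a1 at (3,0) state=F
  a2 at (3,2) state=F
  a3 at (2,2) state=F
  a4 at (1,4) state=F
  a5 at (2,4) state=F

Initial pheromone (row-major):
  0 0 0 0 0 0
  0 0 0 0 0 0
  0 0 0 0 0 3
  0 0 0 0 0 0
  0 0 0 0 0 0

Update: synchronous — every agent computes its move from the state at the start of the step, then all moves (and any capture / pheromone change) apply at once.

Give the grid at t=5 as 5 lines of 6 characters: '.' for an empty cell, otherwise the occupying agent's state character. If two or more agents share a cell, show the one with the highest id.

......
.F....
.....F
......
......

t=1: a0@(2,5) a1@(2,5) a2@(2,1) a3@(1,1) a4@(2,5) a5@(2,5) | pheromone: 0 0 0 0 0 0 / 0 2 0 0 0 0 / 0 2 0 0 0 10 / 0 0 0 0 0 0 / 0 0 0 0 0 0
t=2: a0@(2,5) a1@(2,5) a2@(1,1) a3@(1,1) a4@(2,5) a5@(2,5) | pheromone: 0 0 0 0 0 0 / 0 5 0 0 0 0 / 0 1 0 0 0 17 / 0 0 0 0 0 0 / 0 0 0 0 0 0
t=3: a0@(2,5) a1@(2,5) a2@(1,1) a3@(1,1) a4@(2,5) a5@(2,5) | pheromone: 0 0 0 0 0 0 / 0 8 0 0 0 0 / 0 0 0 0 0 24 / 0 0 0 0 0 0 / 0 0 0 0 0 0
t=4: a0@(2,5) a1@(2,5) a2@(1,1) a3@(1,1) a4@(2,5) a5@(2,5) | pheromone: 0 0 0 0 0 0 / 0 11 0 0 0 0 / 0 0 0 0 0 31 / 0 0 0 0 0 0 / 0 0 0 0 0 0
t=5: a0@(2,5) a1@(2,5) a2@(1,1) a3@(1,1) a4@(2,5) a5@(2,5) | pheromone: 0 0 0 0 0 0 / 0 14 0 0 0 0 / 0 0 0 0 0 38 / 0 0 0 0 0 0 / 0 0 0 0 0 0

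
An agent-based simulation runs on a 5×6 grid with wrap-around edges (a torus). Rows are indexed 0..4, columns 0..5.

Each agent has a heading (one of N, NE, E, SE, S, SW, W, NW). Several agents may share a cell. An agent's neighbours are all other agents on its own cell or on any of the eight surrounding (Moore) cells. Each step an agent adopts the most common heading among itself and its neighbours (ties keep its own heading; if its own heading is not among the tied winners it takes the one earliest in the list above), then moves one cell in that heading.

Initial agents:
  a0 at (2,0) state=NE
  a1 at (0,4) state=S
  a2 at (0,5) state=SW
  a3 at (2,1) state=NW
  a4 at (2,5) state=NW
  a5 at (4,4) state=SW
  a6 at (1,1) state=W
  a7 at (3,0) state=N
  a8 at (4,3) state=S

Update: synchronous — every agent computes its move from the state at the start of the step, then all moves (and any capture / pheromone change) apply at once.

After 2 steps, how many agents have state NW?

7

t=1: a0@(1,5):NW a1@(1,4):S a2@(1,4):SW a3@(1,0):NW a4@(1,4):NW a5@(0,3):SW a6@(1,0):W a7@(2,5):NW a8@(0,3):S
t=2: a0@(0,4):NW a1@(0,3):NW a2@(0,3):NW a3@(0,5):NW a4@(0,3):NW a5@(1,2):SW a6@(0,5):NW a7@(1,4):NW a8@(1,3):S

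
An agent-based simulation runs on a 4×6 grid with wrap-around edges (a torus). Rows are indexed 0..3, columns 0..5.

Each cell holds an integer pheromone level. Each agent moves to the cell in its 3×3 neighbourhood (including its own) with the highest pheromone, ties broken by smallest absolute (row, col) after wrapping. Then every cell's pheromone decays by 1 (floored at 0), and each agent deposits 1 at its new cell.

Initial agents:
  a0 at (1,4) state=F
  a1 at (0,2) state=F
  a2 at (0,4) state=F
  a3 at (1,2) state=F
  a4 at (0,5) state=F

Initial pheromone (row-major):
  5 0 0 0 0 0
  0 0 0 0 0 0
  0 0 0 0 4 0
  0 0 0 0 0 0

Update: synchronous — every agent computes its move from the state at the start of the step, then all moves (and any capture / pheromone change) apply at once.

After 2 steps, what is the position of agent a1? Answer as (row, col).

t=1: a0@(2,4) a1@(0,1) a2@(0,3) a3@(0,1) a4@(0,0) | pheromone: 5 2 0 1 0 0 / 0 0 0 0 0 0 / 0 0 0 0 4 0 / 0 0 0 0 0 0
t=2: a0@(2,4) a1@(0,0) a2@(0,3) a3@(0,0) a4@(0,0) | pheromone: 7 1 0 1 0 0 / 0 0 0 0 0 0 / 0 0 0 0 4 0 / 0 0 0 0 0 0

(0, 0)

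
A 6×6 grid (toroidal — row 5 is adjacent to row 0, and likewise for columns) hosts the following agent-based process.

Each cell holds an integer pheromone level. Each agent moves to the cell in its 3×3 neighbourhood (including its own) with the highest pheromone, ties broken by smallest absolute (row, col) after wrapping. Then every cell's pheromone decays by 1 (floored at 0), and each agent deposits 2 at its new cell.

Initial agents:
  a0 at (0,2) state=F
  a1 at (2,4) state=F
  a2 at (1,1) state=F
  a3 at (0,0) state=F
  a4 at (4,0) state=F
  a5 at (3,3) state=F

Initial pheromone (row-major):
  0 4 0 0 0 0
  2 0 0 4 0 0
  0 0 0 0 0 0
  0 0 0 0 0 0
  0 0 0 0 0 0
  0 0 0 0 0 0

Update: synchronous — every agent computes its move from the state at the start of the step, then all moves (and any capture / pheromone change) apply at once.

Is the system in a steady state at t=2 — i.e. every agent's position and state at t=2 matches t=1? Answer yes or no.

t=1: a0@(0,1) a1@(1,3) a2@(0,1) a3@(0,1) a4@(3,0) a5@(2,2) | pheromone: 0 9 0 0 0 0 / 1 0 0 5 0 0 / 0 0 2 0 0 0 / 2 0 0 0 0 0 / 0 0 0 0 0 0 / 0 0 0 0 0 0
t=2: a0@(0,1) a1@(1,3) a2@(0,1) a3@(0,1) a4@(3,0) a5@(1,3) | pheromone: 0 14 0 0 0 0 / 0 0 0 8 0 0 / 0 0 1 0 0 0 / 3 0 0 0 0 0 / 0 0 0 0 0 0 / 0 0 0 0 0 0

no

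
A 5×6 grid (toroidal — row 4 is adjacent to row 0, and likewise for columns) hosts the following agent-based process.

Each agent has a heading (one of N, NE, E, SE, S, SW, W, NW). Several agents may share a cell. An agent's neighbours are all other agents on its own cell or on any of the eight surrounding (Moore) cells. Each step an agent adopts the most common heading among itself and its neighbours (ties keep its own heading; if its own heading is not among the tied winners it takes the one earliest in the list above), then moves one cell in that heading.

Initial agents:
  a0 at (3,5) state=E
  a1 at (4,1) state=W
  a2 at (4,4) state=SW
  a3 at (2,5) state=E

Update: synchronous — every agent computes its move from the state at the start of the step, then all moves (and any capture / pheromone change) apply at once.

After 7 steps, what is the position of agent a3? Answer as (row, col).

t=1: a0@(3,0):E a1@(4,0):W a2@(0,3):SW a3@(2,0):E
t=2: a0@(3,1):E a1@(4,5):W a2@(1,2):SW a3@(2,1):E
t=3: a0@(3,2):E a1@(4,4):W a2@(2,1):SW a3@(2,2):E
t=4: a0@(3,3):E a1@(4,3):W a2@(2,2):E a3@(2,3):E
t=5: a0@(3,4):E a1@(4,2):W a2@(2,3):E a3@(2,4):E
t=6: a0@(3,5):E a1@(4,1):W a2@(2,4):E a3@(2,5):E
t=7: a0@(3,0):E a1@(4,0):W a2@(2,5):E a3@(2,0):E

(2, 0)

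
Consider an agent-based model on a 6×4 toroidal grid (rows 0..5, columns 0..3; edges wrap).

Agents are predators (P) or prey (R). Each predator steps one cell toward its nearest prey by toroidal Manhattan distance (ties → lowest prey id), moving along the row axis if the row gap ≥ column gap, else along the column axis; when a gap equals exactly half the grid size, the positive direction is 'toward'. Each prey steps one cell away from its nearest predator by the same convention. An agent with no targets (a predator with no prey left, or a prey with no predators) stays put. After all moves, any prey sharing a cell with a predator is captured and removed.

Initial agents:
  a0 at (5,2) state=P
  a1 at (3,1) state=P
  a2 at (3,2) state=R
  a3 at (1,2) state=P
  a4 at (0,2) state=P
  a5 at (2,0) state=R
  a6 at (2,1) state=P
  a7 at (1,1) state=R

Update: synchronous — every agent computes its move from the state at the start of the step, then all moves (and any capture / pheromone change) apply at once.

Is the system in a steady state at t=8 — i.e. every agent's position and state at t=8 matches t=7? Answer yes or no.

yes

t=1: a0@(4,2):P a1@(3,2):P a2@(3,3):R a3@(1,1):P a4@(1,2):P a5@(2,3):R a6@(2,0):P a7@(1,0):R
t=2: a0@(3,2):P a1@(3,3):P a2@(3,0):R a3@(1,0):P a4@(2,2):P a6@(2,3):P a7@(1,3):R
t=3: a0@(3,3):P a1@(3,0):P a2@(3,1):R a3@(1,3):P a4@(1,2):P a6@(1,3):P
t=4: a0@(3,0):P a1@(3,1):P a2@(3,2):R a3@(2,3):P a4@(2,2):P a6@(2,3):P
t=5: a0@(3,1):P a1@(3,2):P a3@(3,3):P a4@(3,2):P a6@(3,3):P
t=6: (unchanged — steady state)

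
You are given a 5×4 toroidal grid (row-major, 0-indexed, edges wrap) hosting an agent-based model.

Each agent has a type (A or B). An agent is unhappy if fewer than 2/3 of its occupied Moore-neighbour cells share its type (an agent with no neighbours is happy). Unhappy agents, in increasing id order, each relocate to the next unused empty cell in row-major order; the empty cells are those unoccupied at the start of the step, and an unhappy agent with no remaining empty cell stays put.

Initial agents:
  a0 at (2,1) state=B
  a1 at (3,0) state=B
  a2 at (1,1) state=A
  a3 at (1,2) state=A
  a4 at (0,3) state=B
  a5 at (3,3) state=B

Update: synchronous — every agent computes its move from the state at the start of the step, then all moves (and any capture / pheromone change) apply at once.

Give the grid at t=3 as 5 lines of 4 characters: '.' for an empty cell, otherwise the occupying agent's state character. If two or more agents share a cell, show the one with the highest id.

BA..
A..B
....
B..B
....

t=1: a0@(0,0):B a1@(3,0):B a2@(0,1):A a3@(0,2):A a4@(1,0):B a5@(3,3):B
t=2: a0@(0,3):B a1@(3,0):B a2@(1,1):A a3@(0,2):A a4@(1,2):B a5@(3,3):B
t=3: a0@(0,0):B a1@(3,0):B a2@(0,1):A a3@(1,0):A a4@(1,3):B a5@(3,3):B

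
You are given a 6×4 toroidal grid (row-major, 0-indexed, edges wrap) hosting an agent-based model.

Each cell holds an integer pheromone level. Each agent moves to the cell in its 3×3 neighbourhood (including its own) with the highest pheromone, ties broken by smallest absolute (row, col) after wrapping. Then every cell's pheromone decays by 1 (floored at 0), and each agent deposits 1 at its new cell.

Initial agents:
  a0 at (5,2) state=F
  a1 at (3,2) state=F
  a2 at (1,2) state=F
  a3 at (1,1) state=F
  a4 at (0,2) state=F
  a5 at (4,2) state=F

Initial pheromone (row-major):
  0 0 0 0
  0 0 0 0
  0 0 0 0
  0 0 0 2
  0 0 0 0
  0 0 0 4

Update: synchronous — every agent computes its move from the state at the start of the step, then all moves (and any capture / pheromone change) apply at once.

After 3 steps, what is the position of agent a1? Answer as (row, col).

t=1: a0@(5,3) a1@(3,3) a2@(0,1) a3@(0,0) a4@(5,3) a5@(5,3) | pheromone: 1 1 0 0 / 0 0 0 0 / 0 0 0 0 / 0 0 0 2 / 0 0 0 0 / 0 0 0 6
t=2: a0@(5,3) a1@(3,3) a2@(0,0) a3@(5,3) a4@(5,3) a5@(5,3) | pheromone: 1 0 0 0 / 0 0 0 0 / 0 0 0 0 / 0 0 0 2 / 0 0 0 0 / 0 0 0 9
t=3: a0@(5,3) a1@(3,3) a2@(5,3) a3@(5,3) a4@(5,3) a5@(5,3) | pheromone: 0 0 0 0 / 0 0 0 0 / 0 0 0 0 / 0 0 0 2 / 0 0 0 0 / 0 0 0 13

(3, 3)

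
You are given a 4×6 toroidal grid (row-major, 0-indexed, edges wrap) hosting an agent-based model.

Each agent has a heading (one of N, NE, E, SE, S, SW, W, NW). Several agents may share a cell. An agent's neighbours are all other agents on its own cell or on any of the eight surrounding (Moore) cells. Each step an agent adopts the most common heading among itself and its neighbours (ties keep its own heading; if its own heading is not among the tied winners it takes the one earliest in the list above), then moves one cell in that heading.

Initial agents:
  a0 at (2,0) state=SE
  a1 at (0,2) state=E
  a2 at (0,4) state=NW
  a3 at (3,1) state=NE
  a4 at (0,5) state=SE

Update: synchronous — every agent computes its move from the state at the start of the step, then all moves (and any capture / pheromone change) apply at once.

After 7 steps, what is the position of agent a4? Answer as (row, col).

t=1: a0@(3,1):SE a1@(0,3):E a2@(3,3):NW a3@(2,2):NE a4@(1,0):SE
t=2: a0@(0,2):SE a1@(0,4):E a2@(2,2):NW a3@(1,3):NE a4@(2,1):SE
t=3: a0@(1,3):SE a1@(0,5):E a2@(1,1):NW a3@(0,4):NE a4@(3,2):SE
t=4: a0@(2,4):SE a1@(0,0):E a2@(0,0):NW a3@(3,5):NE a4@(0,3):SE
t=5: a0@(3,5):SE a1@(0,1):E a2@(3,5):NW a3@(2,0):NE a4@(1,4):SE
t=6: a0@(0,0):SE a1@(0,2):E a2@(2,4):NW a3@(1,1):NE a4@(2,5):SE
t=7: a0@(1,1):SE a1@(0,3):E a2@(1,3):NW a3@(0,2):NE a4@(3,0):SE

(3, 0)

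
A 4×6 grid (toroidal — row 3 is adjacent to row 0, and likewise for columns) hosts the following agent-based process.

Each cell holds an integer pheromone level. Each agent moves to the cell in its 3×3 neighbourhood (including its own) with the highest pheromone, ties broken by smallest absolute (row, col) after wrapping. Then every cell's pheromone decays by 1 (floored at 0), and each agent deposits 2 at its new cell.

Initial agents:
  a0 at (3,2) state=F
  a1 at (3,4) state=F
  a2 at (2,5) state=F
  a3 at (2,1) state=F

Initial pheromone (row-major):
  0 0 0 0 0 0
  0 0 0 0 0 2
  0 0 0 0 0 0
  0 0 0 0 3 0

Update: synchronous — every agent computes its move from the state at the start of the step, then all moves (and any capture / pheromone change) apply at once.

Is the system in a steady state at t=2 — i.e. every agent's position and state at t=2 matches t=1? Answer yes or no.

t=1: a0@(0,1) a1@(3,4) a2@(3,4) a3@(1,0) | pheromone: 0 2 0 0 0 0 / 2 0 0 0 0 1 / 0 0 0 0 0 0 / 0 0 0 0 6 0
t=2: a0@(0,1) a1@(3,4) a2@(3,4) a3@(0,1) | pheromone: 0 5 0 0 0 0 / 1 0 0 0 0 0 / 0 0 0 0 0 0 / 0 0 0 0 9 0

no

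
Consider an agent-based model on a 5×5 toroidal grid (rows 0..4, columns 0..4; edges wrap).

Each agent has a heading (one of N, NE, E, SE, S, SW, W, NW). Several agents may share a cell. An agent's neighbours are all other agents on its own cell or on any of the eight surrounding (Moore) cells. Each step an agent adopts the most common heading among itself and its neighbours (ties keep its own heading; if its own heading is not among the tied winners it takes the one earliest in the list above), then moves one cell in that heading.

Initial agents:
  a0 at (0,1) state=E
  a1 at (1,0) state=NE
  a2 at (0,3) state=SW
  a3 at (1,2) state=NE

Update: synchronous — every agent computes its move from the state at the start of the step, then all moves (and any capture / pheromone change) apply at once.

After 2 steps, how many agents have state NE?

t=1: a0@(4,2):NE a1@(0,1):NE a2@(1,2):SW a3@(0,3):NE
t=2: a0@(3,3):NE a1@(4,2):NE a2@(0,3):NE a3@(4,4):NE

4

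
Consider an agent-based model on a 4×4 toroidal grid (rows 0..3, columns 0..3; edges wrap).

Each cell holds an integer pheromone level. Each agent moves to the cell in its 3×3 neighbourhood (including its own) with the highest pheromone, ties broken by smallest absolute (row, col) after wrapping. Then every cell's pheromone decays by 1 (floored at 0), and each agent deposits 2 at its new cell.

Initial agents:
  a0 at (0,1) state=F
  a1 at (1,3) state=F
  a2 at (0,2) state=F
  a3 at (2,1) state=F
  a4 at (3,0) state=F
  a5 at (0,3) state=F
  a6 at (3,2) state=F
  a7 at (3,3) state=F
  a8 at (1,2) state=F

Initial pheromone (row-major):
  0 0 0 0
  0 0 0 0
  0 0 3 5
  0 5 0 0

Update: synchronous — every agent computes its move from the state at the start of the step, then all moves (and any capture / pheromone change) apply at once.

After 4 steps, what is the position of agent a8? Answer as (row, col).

(2, 3)

t=1: a0@(3,1) a1@(2,3) a2@(3,1) a3@(3,1) a4@(2,3) a5@(0,0) a6@(2,3) a7@(2,3) a8@(2,3) | pheromone: 2 0 0 0 / 0 0 0 0 / 0 0 2 14 / 0 10 0 0
t=2: a0@(3,1) a1@(2,3) a2@(3,1) a3@(3,1) a4@(2,3) a5@(3,1) a6@(2,3) a7@(2,3) a8@(2,3) | pheromone: 1 0 0 0 / 0 0 0 0 / 0 0 1 23 / 0 17 0 0
t=3: a0@(3,1) a1@(2,3) a2@(3,1) a3@(3,1) a4@(2,3) a5@(3,1) a6@(2,3) a7@(2,3) a8@(2,3) | pheromone: 0 0 0 0 / 0 0 0 0 / 0 0 0 32 / 0 24 0 0
t=4: a0@(3,1) a1@(2,3) a2@(3,1) a3@(3,1) a4@(2,3) a5@(3,1) a6@(2,3) a7@(2,3) a8@(2,3) | pheromone: 0 0 0 0 / 0 0 0 0 / 0 0 0 41 / 0 31 0 0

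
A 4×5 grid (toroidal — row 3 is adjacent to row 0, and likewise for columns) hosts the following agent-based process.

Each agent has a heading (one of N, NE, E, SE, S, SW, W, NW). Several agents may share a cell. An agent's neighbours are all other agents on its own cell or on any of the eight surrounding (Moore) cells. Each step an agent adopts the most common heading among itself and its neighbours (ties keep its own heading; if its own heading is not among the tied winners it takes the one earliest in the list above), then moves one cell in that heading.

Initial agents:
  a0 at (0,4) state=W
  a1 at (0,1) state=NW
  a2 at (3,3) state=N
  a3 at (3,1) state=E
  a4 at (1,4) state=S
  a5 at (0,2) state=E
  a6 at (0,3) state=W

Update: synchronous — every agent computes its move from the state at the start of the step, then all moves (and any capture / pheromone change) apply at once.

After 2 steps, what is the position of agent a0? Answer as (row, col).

t=1: a0@(0,3):W a1@(0,2):E a2@(3,2):W a3@(3,2):E a4@(1,3):W a5@(0,3):E a6@(0,2):W
t=2: a0@(0,2):W a1@(0,1):W a2@(3,1):W a3@(3,3):E a4@(1,2):W a5@(0,2):W a6@(0,1):W

(0, 2)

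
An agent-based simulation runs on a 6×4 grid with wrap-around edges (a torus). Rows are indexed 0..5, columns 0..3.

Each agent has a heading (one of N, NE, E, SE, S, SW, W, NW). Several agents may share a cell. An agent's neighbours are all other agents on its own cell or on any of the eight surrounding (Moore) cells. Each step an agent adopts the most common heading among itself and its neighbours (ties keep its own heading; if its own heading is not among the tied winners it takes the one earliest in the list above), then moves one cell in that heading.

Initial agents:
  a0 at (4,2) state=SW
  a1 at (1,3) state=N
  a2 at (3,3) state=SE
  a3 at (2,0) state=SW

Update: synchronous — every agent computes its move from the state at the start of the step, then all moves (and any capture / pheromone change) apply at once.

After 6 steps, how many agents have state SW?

t=1: a0@(5,1):SW a1@(0,3):N a2@(4,2):SW a3@(3,3):SW
t=2: a0@(0,0):SW a1@(5,3):N a2@(5,1):SW a3@(4,2):SW
t=3: a0@(1,3):SW a1@(0,2):SW a2@(0,0):SW a3@(5,1):SW
t=4: a0@(2,2):SW a1@(1,1):SW a2@(1,3):SW a3@(0,0):SW
t=5: a0@(3,1):SW a1@(2,0):SW a2@(2,2):SW a3@(1,3):SW
t=6: a0@(4,0):SW a1@(3,3):SW a2@(3,1):SW a3@(2,2):SW

4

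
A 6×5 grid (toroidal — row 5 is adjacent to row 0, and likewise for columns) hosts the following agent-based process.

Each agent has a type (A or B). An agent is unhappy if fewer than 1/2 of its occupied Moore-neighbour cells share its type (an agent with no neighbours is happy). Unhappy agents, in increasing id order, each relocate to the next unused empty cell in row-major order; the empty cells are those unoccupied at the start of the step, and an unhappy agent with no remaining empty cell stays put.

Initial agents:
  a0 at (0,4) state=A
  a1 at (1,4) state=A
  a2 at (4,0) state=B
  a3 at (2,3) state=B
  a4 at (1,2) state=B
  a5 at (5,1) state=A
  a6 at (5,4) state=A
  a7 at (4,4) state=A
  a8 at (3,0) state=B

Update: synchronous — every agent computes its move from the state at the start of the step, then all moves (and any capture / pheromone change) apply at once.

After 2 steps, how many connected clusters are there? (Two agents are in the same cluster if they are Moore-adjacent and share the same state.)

4

t=1: a0@(0,4):A a1@(1,4):A a2@(0,0):B a3@(2,3):B a4@(1,2):B a5@(0,1):A a6@(5,4):A a7@(0,2):A a8@(3,0):B
t=2: a0@(0,4):A a1@(0,3):A a2@(1,0):B a3@(2,3):B a4@(1,1):B a5@(1,3):A a6@(5,4):A a7@(0,2):A a8@(3,0):B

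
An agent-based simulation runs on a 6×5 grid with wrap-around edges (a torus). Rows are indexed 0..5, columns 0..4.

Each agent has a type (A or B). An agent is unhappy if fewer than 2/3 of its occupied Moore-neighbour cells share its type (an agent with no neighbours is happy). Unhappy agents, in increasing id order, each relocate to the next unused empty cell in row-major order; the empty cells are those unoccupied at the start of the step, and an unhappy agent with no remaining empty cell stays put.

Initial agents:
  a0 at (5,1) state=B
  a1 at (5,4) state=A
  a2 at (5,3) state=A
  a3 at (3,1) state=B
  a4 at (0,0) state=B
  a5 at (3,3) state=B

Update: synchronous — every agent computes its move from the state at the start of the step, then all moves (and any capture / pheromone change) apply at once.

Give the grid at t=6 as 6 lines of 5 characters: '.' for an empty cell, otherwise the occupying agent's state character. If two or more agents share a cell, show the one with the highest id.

B..AA
B....
.....
.B.B.
.....
.....

t=1: a0@(5,1):B a1@(0,1):A a2@(5,3):A a3@(3,1):B a4@(0,2):B a5@(3,3):B
t=2: a0@(0,0):B a1@(0,3):A a2@(0,4):A a3@(3,1):B a4@(1,0):B a5@(3,3):B
t=3: a0@(0,1):B a1@(0,3):A a2@(0,2):A a3@(3,1):B a4@(1,1):B a5@(3,3):B
t=4: a0@(0,0):B a1@(0,3):A a2@(0,4):A a3@(3,1):B a4@(1,0):B a5@(3,3):B
t=5: a0@(0,1):B a1@(0,3):A a2@(0,2):A a3@(3,1):B a4@(1,1):B a5@(3,3):B
t=6: a0@(0,0):B a1@(0,3):A a2@(0,4):A a3@(3,1):B a4@(1,0):B a5@(3,3):B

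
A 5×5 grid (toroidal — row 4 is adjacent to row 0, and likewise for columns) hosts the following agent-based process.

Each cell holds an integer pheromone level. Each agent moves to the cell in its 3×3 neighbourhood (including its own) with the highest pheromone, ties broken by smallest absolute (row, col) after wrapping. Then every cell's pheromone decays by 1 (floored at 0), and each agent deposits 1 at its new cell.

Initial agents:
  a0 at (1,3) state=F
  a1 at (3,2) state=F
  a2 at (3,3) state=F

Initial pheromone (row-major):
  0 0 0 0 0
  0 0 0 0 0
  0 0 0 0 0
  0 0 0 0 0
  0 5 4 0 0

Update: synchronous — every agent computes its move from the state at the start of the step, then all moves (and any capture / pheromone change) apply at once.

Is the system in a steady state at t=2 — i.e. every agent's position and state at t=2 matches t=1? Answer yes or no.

no

t=1: a0@(0,2) a1@(4,1) a2@(4,2) | pheromone: 0 0 1 0 0 / 0 0 0 0 0 / 0 0 0 0 0 / 0 0 0 0 0 / 0 5 4 0 0
t=2: a0@(4,1) a1@(4,1) a2@(4,1) | pheromone: 0 0 0 0 0 / 0 0 0 0 0 / 0 0 0 0 0 / 0 0 0 0 0 / 0 7 3 0 0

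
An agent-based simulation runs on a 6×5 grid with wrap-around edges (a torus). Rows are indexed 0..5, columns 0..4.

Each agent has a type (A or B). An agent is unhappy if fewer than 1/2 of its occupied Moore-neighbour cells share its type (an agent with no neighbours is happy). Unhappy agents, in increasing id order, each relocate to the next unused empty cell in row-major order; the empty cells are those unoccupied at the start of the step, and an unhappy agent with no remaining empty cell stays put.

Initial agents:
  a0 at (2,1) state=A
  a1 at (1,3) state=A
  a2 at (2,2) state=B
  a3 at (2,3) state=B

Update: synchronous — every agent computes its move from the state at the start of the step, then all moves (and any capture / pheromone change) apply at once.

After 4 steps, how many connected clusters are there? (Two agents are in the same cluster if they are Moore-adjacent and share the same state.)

3

t=1: a0@(0,0):A a1@(0,1):A a2@(0,2):B a3@(2,3):B
t=2: a0@(0,0):A a1@(0,1):A a2@(0,3):B a3@(2,3):B
t=3: (unchanged — steady state)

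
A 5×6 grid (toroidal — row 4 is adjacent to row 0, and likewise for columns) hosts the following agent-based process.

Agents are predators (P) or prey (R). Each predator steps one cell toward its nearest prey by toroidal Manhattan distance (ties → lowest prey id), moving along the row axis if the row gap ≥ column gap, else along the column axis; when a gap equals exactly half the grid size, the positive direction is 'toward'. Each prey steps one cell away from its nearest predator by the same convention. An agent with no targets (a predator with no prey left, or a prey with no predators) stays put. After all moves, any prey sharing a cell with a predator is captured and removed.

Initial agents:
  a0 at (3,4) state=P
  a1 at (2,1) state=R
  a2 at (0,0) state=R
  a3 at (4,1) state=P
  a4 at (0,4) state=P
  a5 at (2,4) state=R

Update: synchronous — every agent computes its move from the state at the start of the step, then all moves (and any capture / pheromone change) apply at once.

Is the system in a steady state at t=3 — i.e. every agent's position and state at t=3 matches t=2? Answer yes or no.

t=1: a0@(2,4):P a1@(1,1):R a2@(1,0):R a3@(3,1):P a4@(0,5):P a5@(1,4):R
t=2: a0@(1,4):P a1@(0,1):R a2@(2,0):R a3@(2,1):P a4@(1,5):P a5@(0,4):R
t=3: a0@(0,4):P a1@(4,1):R a3@(2,0):P a4@(2,5):P a5@(4,4):R

no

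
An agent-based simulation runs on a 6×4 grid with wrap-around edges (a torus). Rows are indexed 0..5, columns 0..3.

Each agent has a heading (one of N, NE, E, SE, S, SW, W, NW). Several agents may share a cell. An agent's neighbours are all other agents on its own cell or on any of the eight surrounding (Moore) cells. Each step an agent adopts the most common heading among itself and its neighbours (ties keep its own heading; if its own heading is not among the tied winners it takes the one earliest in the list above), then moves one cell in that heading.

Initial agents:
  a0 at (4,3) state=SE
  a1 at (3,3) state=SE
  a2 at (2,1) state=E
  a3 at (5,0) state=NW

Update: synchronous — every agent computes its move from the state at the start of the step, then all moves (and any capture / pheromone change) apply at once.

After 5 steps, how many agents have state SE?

t=1: a0@(5,0):SE a1@(4,0):SE a2@(2,2):E a3@(4,3):NW
t=2: a0@(0,1):SE a1@(5,1):SE a2@(2,3):E a3@(5,0):SE
t=3: a0@(1,2):SE a1@(0,2):SE a2@(2,0):E a3@(0,1):SE
t=4: a0@(2,3):SE a1@(1,3):SE a2@(2,1):E a3@(1,2):SE
t=5: a0@(3,0):SE a1@(2,0):SE a2@(2,2):E a3@(2,3):SE

3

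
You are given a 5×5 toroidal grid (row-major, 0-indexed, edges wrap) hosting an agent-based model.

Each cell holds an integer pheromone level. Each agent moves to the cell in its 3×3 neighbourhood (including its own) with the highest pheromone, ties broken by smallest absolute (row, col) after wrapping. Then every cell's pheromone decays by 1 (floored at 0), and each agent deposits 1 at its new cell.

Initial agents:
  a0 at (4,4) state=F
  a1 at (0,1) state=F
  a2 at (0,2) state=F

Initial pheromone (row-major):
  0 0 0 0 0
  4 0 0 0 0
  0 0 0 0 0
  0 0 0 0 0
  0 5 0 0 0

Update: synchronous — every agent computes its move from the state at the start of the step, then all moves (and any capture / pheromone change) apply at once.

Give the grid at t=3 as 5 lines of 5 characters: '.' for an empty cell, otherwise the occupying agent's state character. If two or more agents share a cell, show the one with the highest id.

.....
.....
.....
.....
.F...

t=1: a0@(0,0) a1@(4,1) a2@(4,1) | pheromone: 1 0 0 0 0 / 3 0 0 0 0 / 0 0 0 0 0 / 0 0 0 0 0 / 0 6 0 0 0
t=2: a0@(4,1) a1@(4,1) a2@(4,1) | pheromone: 0 0 0 0 0 / 2 0 0 0 0 / 0 0 0 0 0 / 0 0 0 0 0 / 0 8 0 0 0
t=3: a0@(4,1) a1@(4,1) a2@(4,1) | pheromone: 0 0 0 0 0 / 1 0 0 0 0 / 0 0 0 0 0 / 0 0 0 0 0 / 0 10 0 0 0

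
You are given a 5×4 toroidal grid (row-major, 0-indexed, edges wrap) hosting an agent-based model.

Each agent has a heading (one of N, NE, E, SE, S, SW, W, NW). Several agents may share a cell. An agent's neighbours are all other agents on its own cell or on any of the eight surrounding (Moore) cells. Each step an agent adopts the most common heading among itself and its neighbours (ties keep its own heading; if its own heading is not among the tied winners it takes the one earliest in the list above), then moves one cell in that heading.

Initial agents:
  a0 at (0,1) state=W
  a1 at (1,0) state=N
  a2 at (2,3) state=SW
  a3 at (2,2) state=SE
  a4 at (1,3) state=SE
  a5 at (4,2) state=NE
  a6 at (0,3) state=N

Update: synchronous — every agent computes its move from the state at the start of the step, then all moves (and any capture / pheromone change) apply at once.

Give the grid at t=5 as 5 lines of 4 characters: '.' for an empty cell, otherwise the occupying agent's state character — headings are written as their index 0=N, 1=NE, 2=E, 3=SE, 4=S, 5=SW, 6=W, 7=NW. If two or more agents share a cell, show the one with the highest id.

....
3...
3..3
....
....

t=1: a0@(0,0):W a1@(0,0):N a2@(3,0):SE a3@(3,3):SE a4@(2,0):SE a5@(3,3):NE a6@(4,3):N
t=2: a0@(4,0):N a1@(4,0):N a2@(4,1):SE a3@(4,0):SE a4@(3,1):SE a5@(4,0):SE a6@(3,3):N
t=3: a0@(0,1):SE a1@(0,1):SE a2@(0,2):SE a3@(0,1):SE a4@(4,2):SE a5@(0,1):SE a6@(2,3):N
t=4: a0@(1,2):SE a1@(1,2):SE a2@(1,3):SE a3@(1,2):SE a4@(0,3):SE a5@(1,2):SE a6@(1,3):N
t=5: a0@(2,3):SE a1@(2,3):SE a2@(2,0):SE a3@(2,3):SE a4@(1,0):SE a5@(2,3):SE a6@(2,0):SE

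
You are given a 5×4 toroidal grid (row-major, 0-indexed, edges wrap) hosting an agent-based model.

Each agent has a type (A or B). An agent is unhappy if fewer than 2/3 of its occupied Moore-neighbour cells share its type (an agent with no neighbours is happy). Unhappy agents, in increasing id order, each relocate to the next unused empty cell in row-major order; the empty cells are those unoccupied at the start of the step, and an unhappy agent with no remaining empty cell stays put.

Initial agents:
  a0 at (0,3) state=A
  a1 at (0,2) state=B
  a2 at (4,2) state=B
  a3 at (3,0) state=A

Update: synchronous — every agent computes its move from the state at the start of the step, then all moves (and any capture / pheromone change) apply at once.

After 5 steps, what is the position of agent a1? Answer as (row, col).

(0, 1)

t=1: a0@(0,0):A a1@(0,1):B a2@(1,0):B a3@(3,0):A
t=2: a0@(0,2):A a1@(0,3):B a2@(1,1):B a3@(3,0):A
t=3: a0@(0,0):A a1@(0,1):B a2@(1,0):B a3@(3,0):A
t=4: a0@(0,2):A a1@(0,3):B a2@(1,1):B a3@(3,0):A
t=5: a0@(0,0):A a1@(0,1):B a2@(1,0):B a3@(3,0):A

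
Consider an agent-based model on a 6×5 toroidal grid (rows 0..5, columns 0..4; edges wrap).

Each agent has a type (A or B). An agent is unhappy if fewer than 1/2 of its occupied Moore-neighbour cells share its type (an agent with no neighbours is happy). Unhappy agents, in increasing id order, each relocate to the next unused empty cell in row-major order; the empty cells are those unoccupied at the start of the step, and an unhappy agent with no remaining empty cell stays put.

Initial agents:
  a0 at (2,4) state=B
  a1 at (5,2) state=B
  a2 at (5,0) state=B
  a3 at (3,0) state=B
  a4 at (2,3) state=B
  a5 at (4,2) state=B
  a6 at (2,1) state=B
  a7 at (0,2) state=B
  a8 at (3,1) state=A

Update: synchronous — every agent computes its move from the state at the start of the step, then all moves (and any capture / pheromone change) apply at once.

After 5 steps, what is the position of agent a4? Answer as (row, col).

t=1: a0@(2,4):B a1@(5,2):B a2@(5,0):B a3@(3,0):B a4@(2,3):B a5@(4,2):B a6@(2,1):B a7@(0,2):B a8@(0,0):A
t=2: a0@(2,4):B a1@(5,2):B a2@(0,1):B a3@(3,0):B a4@(2,3):B a5@(4,2):B a6@(2,1):B a7@(0,2):B a8@(0,3):A
t=3: a0@(2,4):B a1@(5,2):B a2@(0,1):B a3@(3,0):B a4@(2,3):B a5@(4,2):B a6@(2,1):B a7@(0,2):B a8@(0,0):A
t=4: a0@(2,4):B a1@(5,2):B a2@(0,1):B a3@(3,0):B a4@(2,3):B a5@(4,2):B a6@(2,1):B a7@(0,2):B a8@(0,3):A
t=5: a0@(2,4):B a1@(5,2):B a2@(0,1):B a3@(3,0):B a4@(2,3):B a5@(4,2):B a6@(2,1):B a7@(0,2):B a8@(0,0):A

(2, 3)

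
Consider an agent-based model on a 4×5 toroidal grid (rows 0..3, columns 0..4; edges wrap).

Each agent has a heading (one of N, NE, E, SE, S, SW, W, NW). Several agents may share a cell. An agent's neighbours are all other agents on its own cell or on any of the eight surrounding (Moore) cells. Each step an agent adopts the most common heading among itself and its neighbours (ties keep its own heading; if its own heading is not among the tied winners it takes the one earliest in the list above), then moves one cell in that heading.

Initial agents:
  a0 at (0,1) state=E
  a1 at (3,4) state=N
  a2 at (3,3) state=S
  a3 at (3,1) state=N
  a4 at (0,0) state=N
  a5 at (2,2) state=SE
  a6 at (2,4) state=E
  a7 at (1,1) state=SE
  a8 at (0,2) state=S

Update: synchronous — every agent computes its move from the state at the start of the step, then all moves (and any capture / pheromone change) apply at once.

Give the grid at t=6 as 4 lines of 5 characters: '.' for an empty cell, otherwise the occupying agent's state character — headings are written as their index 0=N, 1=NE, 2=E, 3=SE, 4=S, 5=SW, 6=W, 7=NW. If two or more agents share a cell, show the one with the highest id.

.....
00.40
004..
.....

t=1: a0@(3,1):N a1@(2,4):N a2@(0,3):S a3@(2,1):N a4@(3,0):N a5@(3,3):SE a6@(2,0):E a7@(2,2):SE a8@(1,2):S
t=2: a0@(2,1):N a1@(1,4):N a2@(1,3):S a3@(1,1):N a4@(2,0):N a5@(0,4):SE a6@(1,0):N a7@(3,3):SE a8@(2,2):S
t=3: a0@(1,1):N a1@(0,4):N a2@(2,3):S a3@(0,1):N a4@(1,0):N a5@(1,0):SE a6@(0,0):N a7@(0,4):SE a8@(3,2):S
t=4: a0@(0,1):N a1@(3,4):N a2@(3,3):S a3@(3,1):N a4@(0,0):N a5@(0,0):N a6@(3,0):N a7@(3,4):N a8@(0,2):S
t=5: a0@(3,1):N a1@(2,4):N a2@(0,3):S a3@(2,1):N a4@(3,0):N a5@(3,0):N a6@(2,0):N a7@(2,4):N a8@(1,2):S
t=6: a0@(2,1):N a1@(1,4):N a2@(1,3):S a3@(1,1):N a4@(2,0):N a5@(2,0):N a6@(1,0):N a7@(1,4):N a8@(2,2):S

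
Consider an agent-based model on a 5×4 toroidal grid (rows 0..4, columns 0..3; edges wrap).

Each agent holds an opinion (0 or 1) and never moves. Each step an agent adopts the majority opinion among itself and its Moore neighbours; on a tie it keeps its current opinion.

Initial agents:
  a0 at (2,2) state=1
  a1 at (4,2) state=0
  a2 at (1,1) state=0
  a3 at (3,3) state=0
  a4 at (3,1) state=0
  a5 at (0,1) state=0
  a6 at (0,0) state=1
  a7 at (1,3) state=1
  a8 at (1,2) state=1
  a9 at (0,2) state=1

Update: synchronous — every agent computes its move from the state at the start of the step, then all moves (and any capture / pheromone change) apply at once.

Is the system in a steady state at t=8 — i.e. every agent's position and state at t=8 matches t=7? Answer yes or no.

t=1: a0@(2,2):1 a1@(4,2):0 a2@(1,1):1 a3@(3,3):0 a4@(3,1):0 a5@(0,1):0 a6@(0,0):1 a7@(1,3):1 a8@(1,2):1 a9@(0,2):1
t=2: a0@(2,2):1 a1@(4,2):0 a2@(1,1):1 a3@(3,3):0 a4@(3,1):0 a5@(0,1):1 a6@(0,0):1 a7@(1,3):1 a8@(1,2):1 a9@(0,2):1
t=3: (unchanged — steady state)

yes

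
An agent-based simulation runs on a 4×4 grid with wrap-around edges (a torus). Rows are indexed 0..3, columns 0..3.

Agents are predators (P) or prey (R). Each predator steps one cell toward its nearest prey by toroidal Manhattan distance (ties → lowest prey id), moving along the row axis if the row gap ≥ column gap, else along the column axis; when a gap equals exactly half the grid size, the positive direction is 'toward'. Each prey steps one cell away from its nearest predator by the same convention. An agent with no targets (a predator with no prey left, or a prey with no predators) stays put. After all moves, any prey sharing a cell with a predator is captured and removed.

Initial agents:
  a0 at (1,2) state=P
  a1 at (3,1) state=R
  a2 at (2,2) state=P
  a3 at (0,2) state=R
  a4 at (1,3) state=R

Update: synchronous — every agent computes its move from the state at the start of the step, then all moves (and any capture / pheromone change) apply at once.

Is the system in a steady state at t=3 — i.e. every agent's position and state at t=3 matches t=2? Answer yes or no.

no

t=1: a0@(0,2):P a1@(0,1):R a2@(3,2):P a4@(1,0):R
t=2: a0@(0,1):P a1@(0,0):R a2@(0,2):P a4@(1,3):R
t=3: a0@(0,0):P a2@(0,3):P a4@(2,3):R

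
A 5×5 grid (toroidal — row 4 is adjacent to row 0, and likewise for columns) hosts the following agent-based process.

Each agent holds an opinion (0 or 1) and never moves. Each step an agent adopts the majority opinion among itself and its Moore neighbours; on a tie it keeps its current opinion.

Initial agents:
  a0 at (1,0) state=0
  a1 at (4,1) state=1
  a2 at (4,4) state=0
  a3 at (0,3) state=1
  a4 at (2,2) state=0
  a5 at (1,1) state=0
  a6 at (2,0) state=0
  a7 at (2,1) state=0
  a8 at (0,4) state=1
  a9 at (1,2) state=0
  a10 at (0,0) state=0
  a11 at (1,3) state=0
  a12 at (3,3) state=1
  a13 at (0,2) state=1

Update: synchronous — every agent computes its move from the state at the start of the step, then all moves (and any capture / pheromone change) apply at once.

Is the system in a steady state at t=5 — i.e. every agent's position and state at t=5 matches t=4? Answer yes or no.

no

t=1: a0@(1,0):0 a1@(4,1):1 a2@(4,4):1 a3@(0,3):1 a4@(2,2):0 a5@(1,1):0 a6@(2,0):0 a7@(2,1):0 a8@(0,4):0 a9@(1,2):0 a10@(0,0):0 a11@(1,3):0 a12@(3,3):0 a13@(0,2):1
t=2: a0@(1,0):0 a1@(4,1):1 a2@(4,4):0 a3@(0,3):1 a4@(2,2):0 a5@(1,1):0 a6@(2,0):0 a7@(2,1):0 a8@(0,4):0 a9@(1,2):0 a10@(0,0):0 a11@(1,3):0 a12@(3,3):0 a13@(0,2):1
t=3: a0@(1,0):0 a1@(4,1):1 a2@(4,4):0 a3@(0,3):0 a4@(2,2):0 a5@(1,1):0 a6@(2,0):0 a7@(2,1):0 a8@(0,4):0 a9@(1,2):0 a10@(0,0):0 a11@(1,3):0 a12@(3,3):0 a13@(0,2):1
t=4: a0@(1,0):0 a1@(4,1):1 a2@(4,4):0 a3@(0,3):0 a4@(2,2):0 a5@(1,1):0 a6@(2,0):0 a7@(2,1):0 a8@(0,4):0 a9@(1,2):0 a10@(0,0):0 a11@(1,3):0 a12@(3,3):0 a13@(0,2):0
t=5: a0@(1,0):0 a1@(4,1):0 a2@(4,4):0 a3@(0,3):0 a4@(2,2):0 a5@(1,1):0 a6@(2,0):0 a7@(2,1):0 a8@(0,4):0 a9@(1,2):0 a10@(0,0):0 a11@(1,3):0 a12@(3,3):0 a13@(0,2):0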